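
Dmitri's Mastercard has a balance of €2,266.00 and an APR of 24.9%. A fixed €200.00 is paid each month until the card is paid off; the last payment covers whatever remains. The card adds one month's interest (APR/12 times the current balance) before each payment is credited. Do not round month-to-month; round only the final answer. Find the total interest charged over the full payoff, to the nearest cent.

Monthly rate r = 24.9%/12 = 2.075% = 0.02075.
Payoff takes n = ⌈−ln(1 − rB₀/P)/ln(1+r)⌉ = ⌈13.050⌉ = 14 payments; the last is €10.01.
Total paid = 13·€200.00 + €10.01 = €2,610.01.
Total interest = total paid − principal = €2,610.01 − €2,266.00 = €344.01.

€344.01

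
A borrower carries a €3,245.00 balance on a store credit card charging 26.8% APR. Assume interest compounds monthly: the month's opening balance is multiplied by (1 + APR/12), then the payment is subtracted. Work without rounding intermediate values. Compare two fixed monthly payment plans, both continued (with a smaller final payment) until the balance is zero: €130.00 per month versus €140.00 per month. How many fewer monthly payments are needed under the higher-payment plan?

3 fewer payments

Monthly rate r = 26.8%/12 = 2.23333% = 0.0223333.
At €130.00/mo: n = ⌈−ln(1 − rB₀/P)/ln(1+r)⌉ = 37 payments (last €118.44); total interest = total paid − €3,245.00 = €1,553.44.
At €140.00/mo: 34 payments (last €1.31); total interest €1,376.31.
Payments saved = 37 − 34 = 3.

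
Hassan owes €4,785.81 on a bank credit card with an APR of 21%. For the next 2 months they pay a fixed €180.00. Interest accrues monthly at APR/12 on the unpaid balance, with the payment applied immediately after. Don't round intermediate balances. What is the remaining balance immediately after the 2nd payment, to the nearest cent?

€4,591.63

Monthly rate r = 21%/12 = 1.75% = 0.0175.
Each month: B ← B·(1+r) − €180.00.
Month 1: interest €83.75; balance after payment €4,689.56.
Month 2: interest €82.07; balance after payment €4,591.63.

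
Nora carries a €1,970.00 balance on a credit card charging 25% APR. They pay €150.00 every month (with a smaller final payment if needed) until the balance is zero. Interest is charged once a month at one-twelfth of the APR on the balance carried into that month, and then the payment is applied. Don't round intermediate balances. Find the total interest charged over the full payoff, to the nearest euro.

€356

Monthly rate r = 25%/12 = 2.08333% = 0.0208333.
Payoff takes n = ⌈−ln(1 − rB₀/P)/ln(1+r)⌉ = ⌈15.503⌉ = 16 payments; the last is €75.90.
Total paid = 15·€150.00 + €75.90 = €2,325.90.
Total interest = total paid − principal = €2,325.90 − €1,970.00 = €355.90.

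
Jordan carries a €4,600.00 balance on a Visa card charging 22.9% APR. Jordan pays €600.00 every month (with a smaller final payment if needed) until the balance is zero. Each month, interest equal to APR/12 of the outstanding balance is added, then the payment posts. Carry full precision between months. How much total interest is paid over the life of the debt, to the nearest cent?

Monthly rate r = 22.9%/12 = 1.90833% = 0.0190833.
Payoff takes n = ⌈−ln(1 − rB₀/P)/ln(1+r)⌉ = ⌈8.368⌉ = 9 payments; the last is €222.03.
Total paid = 8·€600.00 + €222.03 = €5,022.03.
Total interest = total paid − principal = €5,022.03 − €4,600.00 = €422.03.

€422.03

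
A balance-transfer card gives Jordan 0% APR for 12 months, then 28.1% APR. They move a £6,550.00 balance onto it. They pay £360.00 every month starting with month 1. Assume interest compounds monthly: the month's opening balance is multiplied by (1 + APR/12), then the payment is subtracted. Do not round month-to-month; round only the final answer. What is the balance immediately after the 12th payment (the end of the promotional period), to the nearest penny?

£2,230.00

Promo months 1–12 at r₀ = 0%/12 = 0; months 13+ at r₁ = 28.1%/12 = 0.0234167.
After month 12 (no interest yet): B = £6,550.00 − 12·£360.00 = £2,230.00.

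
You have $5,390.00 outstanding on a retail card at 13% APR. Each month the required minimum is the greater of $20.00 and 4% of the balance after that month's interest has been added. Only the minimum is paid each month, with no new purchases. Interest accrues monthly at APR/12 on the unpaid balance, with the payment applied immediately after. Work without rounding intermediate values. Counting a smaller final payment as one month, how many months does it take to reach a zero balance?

109 months

Monthly rate r = 13%/12 = 1.08333% = 0.0108333.
While 4% of the post-interest balance exceeds $20.00, each month B ← (B·(1+r))·(1 − 0.04), i.e. B shrinks by the factor (1+r)·0.96 = 0.9704.
This holds for months 1–80. Entering month 81 the balance is $487.14; 4% of the post-interest balance is now below $20.00, so the flat $20.00 minimum applies from here.
From month 81 a fixed $20.00 at rate r clears $487.14 in 29 more payments. Total: 80 + 29 = 109 months.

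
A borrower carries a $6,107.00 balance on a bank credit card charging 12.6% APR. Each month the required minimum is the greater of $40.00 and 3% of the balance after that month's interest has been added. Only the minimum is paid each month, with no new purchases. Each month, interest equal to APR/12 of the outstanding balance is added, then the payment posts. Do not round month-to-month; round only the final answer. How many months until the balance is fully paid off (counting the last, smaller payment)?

118 months

Monthly rate r = 12.6%/12 = 1.05% = 0.0105.
While 3% of the post-interest balance exceeds $40.00, each month B ← (B·(1+r))·(1 − 0.03), i.e. B shrinks by the factor (1+r)·0.97 = 0.98018.
This holds for months 1–77. Entering month 78 the balance is $1,307.82; 3% of the post-interest balance is now below $40.00, so the flat $40.00 minimum applies from here.
From month 78 a fixed $40.00 at rate r clears $1,307.82 in 41 more payments. Total: 77 + 41 = 118 months.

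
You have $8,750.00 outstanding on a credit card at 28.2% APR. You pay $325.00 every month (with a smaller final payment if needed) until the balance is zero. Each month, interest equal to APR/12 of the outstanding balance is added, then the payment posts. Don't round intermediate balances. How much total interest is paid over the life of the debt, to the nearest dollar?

Monthly rate r = 28.2%/12 = 2.35% = 0.0235.
Payoff takes n = ⌈−ln(1 − rB₀/P)/ln(1+r)⌉ = ⌈43.118⌉ = 44 payments; the last is $38.82.
Total paid = 43·$325.00 + $38.82 = $14,013.82.
Total interest = total paid − principal = $14,013.82 − $8,750.00 = $5,263.82.

$5,264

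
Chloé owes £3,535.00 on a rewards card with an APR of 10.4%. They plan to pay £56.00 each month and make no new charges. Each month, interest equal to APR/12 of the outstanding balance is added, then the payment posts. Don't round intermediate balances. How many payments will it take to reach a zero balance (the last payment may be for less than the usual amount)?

92 payments

Monthly rate r = 10.4%/12 = 0.866667% = 0.00866667.
Recurrence: B ← B·(1+r) − £56.00.
Month 1: interest £30.64; balance after payment £3,509.64.
Month 2: interest £30.42; balance after payment £3,484.05.
Closed form: n = −ln(1 − rB₀/P)/ln(1+r) = −ln(0.45292)/ln(1.00867) ≈ 91.786, so the balance reaches zero during payment 92.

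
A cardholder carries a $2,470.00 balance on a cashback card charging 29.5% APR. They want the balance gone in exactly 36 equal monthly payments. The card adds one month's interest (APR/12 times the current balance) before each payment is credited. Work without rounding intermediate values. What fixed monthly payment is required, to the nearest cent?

$104.18

Monthly rate r = 29.5%/12 = 2.45833% = 0.0245833.
Level-payment amortization: P = B₀·r / (1 − (1+r)^(−n)) = 2470.00·0.0245833 / (1 − 1.02458^(−36)).
Denominator 1 − (1+r)^(−36) = 0.582844795.
P = 60.7208 / 0.582844795 ≈ 104.18.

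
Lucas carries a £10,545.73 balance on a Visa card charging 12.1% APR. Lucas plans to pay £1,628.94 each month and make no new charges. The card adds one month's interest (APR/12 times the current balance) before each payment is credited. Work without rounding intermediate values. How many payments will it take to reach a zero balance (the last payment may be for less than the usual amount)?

Monthly rate r = 12.1%/12 = 1.00833% = 0.0100833.
Recurrence: B ← B·(1+r) − £1,628.94.
Month 1: interest £106.34; balance after payment £9,023.13.
Month 2: interest £90.98; balance after payment £7,485.17.
Closed form: n = −ln(1 − rB₀/P)/ln(1+r) = −ln(0.93472)/ln(1.01008) ≈ 6.729, so the balance reaches zero during payment 7.

7 months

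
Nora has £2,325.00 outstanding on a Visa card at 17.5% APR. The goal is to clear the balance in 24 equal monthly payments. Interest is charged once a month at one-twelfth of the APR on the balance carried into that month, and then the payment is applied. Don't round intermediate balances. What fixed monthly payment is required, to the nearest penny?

Monthly rate r = 17.5%/12 = 1.45833% = 0.0145833.
Level-payment amortization: P = B₀·r / (1 − (1+r)^(−n)) = 2325.00·0.0145833 / (1 − 1.01458^(−24)).
Denominator 1 − (1+r)^(−24) = 0.29352853.
P = 33.9062 / 0.29352853 ≈ 115.51.

£115.51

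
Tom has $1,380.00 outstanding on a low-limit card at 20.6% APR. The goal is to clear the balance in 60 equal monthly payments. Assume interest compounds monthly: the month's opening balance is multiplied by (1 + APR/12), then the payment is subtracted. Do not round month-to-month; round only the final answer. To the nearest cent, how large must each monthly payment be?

$37.02

Monthly rate r = 20.6%/12 = 1.71667% = 0.0171667.
Level-payment amortization: P = B₀·r / (1 − (1+r)^(−n)) = 1380.00·0.0171667 / (1 − 1.01717^(−60)).
Denominator 1 − (1+r)^(−60) = 0.639858785.
P = 23.69 / 0.639858785 ≈ 37.02.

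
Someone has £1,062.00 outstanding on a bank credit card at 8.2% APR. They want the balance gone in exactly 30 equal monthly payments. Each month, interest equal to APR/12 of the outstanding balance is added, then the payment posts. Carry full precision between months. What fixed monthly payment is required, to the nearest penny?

£39.27

Monthly rate r = 8.2%/12 = 0.683333% = 0.00683333.
Level-payment amortization: P = B₀·r / (1 − (1+r)^(−n)) = 1062.00·0.00683333 / (1 − 1.00683^(−30)).
Denominator 1 − (1+r)^(−30) = 0.184784479.
P = 7.257 / 0.184784479 ≈ 39.27.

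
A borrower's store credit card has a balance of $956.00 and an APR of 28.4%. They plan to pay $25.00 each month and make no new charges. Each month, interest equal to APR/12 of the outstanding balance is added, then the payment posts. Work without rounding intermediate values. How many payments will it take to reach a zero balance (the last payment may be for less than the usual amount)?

101 months

Monthly rate r = 28.4%/12 = 2.36667% = 0.0236667.
Recurrence: B ← B·(1+r) − $25.00.
Month 1: interest $22.63; balance after payment $953.63.
Month 2: interest $22.57; balance after payment $951.19.
Closed form: n = −ln(1 − rB₀/P)/ln(1+r) = −ln(0.094987)/ln(1.02367) ≈ 100.638, so the balance reaches zero during payment 101.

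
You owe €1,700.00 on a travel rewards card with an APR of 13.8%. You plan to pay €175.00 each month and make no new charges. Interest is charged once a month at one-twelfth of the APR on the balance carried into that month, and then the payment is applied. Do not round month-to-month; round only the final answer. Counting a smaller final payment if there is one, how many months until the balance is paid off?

11 payments

Monthly rate r = 13.8%/12 = 1.15% = 0.0115.
Recurrence: B ← B·(1+r) − €175.00.
Month 1: interest €19.55; balance after payment €1,544.55.
Month 2: interest €17.76; balance after payment €1,387.31.
Closed form: n = −ln(1 − rB₀/P)/ln(1+r) = −ln(0.88829)/ln(1.0115) ≈ 10.360, so the balance reaches zero during payment 11.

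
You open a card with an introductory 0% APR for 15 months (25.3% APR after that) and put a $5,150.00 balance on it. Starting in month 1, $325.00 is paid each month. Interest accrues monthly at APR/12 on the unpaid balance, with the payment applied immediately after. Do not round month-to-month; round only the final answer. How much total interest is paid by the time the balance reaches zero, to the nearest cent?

$5.80

Promo months 1–15 at r₀ = 0%/12 = 0; months 16+ at r₁ = 25.3%/12 = 0.0210833.
After month 15 (no interest yet): B = $5,150.00 − 15·$325.00 = $275.00.
Then at r₁ with $325.00/mo: n₂ = −ln(1 − r₁·B/P)/ln(1+r₁) ≈ 0.86 → 1 more payments.
Total paid = 15·$325.00 + $280.80 = $5,155.80; interest = $5,155.80 − $5,150.00 = $5.80.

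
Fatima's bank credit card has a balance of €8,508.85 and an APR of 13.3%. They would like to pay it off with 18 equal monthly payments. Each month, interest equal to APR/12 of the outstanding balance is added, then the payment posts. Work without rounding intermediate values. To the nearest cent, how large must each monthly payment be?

€524.04

Monthly rate r = 13.3%/12 = 1.10833% = 0.0110833.
Level-payment amortization: P = B₀·r / (1 − (1+r)^(−n)) = 8508.85·0.0110833 / (1 − 1.01108^(−18)).
Denominator 1 − (1+r)^(−18) = 0.179960311.
P = 94.3064 / 0.179960311 ≈ 524.04.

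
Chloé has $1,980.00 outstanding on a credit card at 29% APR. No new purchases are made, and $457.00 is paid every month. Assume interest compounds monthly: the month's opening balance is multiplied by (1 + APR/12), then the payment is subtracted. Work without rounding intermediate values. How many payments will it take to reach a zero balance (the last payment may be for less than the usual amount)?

5 payments

Monthly rate r = 29%/12 = 2.41667% = 0.0241667.
Recurrence: B ← B·(1+r) − $457.00.
Month 1: interest $47.85; balance after payment $1,570.85.
Month 2: interest $37.96; balance after payment $1,151.81.
Month 3: interest $27.84; balance after payment $722.65.
Month 4: interest $17.46; balance after payment $283.11.
Month 5: interest $6.84; balance after payment $0.00.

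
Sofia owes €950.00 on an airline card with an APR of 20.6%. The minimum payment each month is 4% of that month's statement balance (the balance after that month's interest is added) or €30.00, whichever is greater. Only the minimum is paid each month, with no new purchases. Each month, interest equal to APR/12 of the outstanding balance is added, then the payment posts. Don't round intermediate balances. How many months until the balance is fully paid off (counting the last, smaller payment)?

Monthly rate r = 20.6%/12 = 1.71667% = 0.0171667.
While 4% of the post-interest balance exceeds €30.00, each month B ← (B·(1+r))·(1 − 0.04), i.e. B shrinks by the factor (1+r)·0.96 = 0.97648.
This holds for months 1–11. Entering month 12 the balance is €731.17; 4% of the post-interest balance is now below €30.00, so the flat €30.00 minimum applies from here.
From month 12 a fixed €30.00 at rate r clears €731.17 in 32 more payments. Total: 11 + 32 = 43 months.

43 months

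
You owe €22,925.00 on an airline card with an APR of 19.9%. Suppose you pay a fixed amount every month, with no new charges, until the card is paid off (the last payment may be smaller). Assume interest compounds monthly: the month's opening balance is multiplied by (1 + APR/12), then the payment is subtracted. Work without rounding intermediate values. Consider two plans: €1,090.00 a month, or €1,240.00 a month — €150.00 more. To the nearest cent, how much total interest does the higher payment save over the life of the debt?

€819.83

Monthly rate r = 19.9%/12 = 1.65833% = 0.0165833.
At €1,090.00/mo: n = ⌈−ln(1 − rB₀/P)/ln(1+r)⌉ = 27 payments (last €85.54); total interest = total paid − €22,925.00 = €5,500.54.
At €1,240.00/mo: 23 payments (last €325.71); total interest €4,680.71.
Interest saved = €5,500.54 − €4,680.71 = €819.83.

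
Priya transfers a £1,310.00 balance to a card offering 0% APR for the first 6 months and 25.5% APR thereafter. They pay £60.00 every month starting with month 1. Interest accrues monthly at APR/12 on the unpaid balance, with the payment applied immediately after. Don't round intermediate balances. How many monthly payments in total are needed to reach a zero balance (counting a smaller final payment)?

Promo months 1–6 at r₀ = 0%/12 = 0; months 7+ at r₁ = 25.5%/12 = 0.02125.
After month 6 (no interest yet): B = £1,310.00 − 6·£60.00 = £950.00.
Then at r₁ with £60.00/mo: n₂ = −ln(1 − r₁·B/P)/ln(1+r₁) ≈ 19.51 → 20 more payments.

26 months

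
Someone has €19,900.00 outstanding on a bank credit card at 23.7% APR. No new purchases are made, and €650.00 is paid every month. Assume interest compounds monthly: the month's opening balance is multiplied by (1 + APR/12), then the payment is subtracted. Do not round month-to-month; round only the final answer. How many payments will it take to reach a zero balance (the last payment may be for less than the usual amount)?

Monthly rate r = 23.7%/12 = 1.975% = 0.01975.
Recurrence: B ← B·(1+r) − €650.00.
Month 1: interest €393.02; balance after payment €19,643.03.
Month 2: interest €387.95; balance after payment €19,380.97.
Closed form: n = −ln(1 − rB₀/P)/ln(1+r) = −ln(0.39535)/ln(1.01975) ≈ 47.449, so the balance reaches zero during payment 48.

48 months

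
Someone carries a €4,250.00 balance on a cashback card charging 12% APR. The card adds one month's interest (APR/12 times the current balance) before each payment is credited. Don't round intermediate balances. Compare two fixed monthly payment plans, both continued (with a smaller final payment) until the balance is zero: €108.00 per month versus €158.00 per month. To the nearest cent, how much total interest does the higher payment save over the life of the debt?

Monthly rate r = 12%/12 = 1% = 0.01.
At €108.00/mo: n = ⌈−ln(1 − rB₀/P)/ln(1+r)⌉ = 51 payments (last €27.94); total interest = total paid − €4,250.00 = €1,177.94.
At €158.00/mo: 32 payments (last €77.44); total interest €725.44.
Interest saved = €1,177.94 − €725.44 = €452.50.

€452.50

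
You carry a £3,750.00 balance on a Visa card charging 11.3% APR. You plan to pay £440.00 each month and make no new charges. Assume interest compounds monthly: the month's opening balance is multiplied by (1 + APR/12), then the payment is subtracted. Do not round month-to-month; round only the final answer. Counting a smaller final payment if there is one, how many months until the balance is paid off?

9 months

Monthly rate r = 11.3%/12 = 0.941667% = 0.00941667.
Recurrence: B ← B·(1+r) − £440.00.
Month 1: interest £35.31; balance after payment £3,345.31.
Month 2: interest £31.50; balance after payment £2,936.81.
Closed form: n = −ln(1 − rB₀/P)/ln(1+r) = −ln(0.91974)/ln(1.00942) ≈ 8.926, so the balance reaches zero during payment 9.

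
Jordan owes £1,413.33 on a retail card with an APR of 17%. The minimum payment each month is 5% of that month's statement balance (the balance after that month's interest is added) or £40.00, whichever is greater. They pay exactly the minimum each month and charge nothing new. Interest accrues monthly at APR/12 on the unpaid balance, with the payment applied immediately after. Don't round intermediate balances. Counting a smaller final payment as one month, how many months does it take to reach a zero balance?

39 months

Monthly rate r = 17%/12 = 1.41667% = 0.0141667.
While 5% of the post-interest balance exceeds £40.00, each month B ← (B·(1+r))·(1 − 0.05), i.e. B shrinks by the factor (1+r)·0.95 = 0.96346.
This holds for months 1–16. Entering month 17 the balance is £779.06; 5% of the post-interest balance is now below £40.00, so the flat £40.00 minimum applies from here.
From month 17 a fixed £40.00 at rate r clears £779.06 in 23 more payments. Total: 16 + 23 = 39 months.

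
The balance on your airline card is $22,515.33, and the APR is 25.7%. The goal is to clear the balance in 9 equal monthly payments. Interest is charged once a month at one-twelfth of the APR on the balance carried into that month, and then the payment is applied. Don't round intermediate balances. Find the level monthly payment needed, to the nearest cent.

$2,777.16

Monthly rate r = 25.7%/12 = 2.14167% = 0.0214167.
Level-payment amortization: P = B₀·r / (1 − (1+r)^(−n)) = 22515.33·0.0214167 / (1 − 1.02142^(−9)).
Denominator 1 − (1+r)^(−9) = 0.173631908.
P = 482.203 / 0.173631908 ≈ 2777.16.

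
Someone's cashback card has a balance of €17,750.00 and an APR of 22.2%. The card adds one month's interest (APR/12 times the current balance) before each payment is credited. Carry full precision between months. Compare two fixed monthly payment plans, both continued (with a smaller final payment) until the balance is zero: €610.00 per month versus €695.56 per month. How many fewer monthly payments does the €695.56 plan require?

8 fewer payments

Monthly rate r = 22.2%/12 = 1.85% = 0.0185.
At €610.00/mo: n = ⌈−ln(1 − rB₀/P)/ln(1+r)⌉ = 43 payments (last €100.01); total interest = total paid − €17,750.00 = €7,970.01.
At €695.56/mo: 35 payments (last €592.70); total interest €6,491.74.
Payments saved = 43 − 35 = 8.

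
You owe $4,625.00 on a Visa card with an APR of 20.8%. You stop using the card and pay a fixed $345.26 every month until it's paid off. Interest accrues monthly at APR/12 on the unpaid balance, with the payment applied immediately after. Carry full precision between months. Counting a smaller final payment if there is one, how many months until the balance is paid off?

Monthly rate r = 20.8%/12 = 1.73333% = 0.0173333.
Recurrence: B ← B·(1+r) − $345.26.
Month 1: interest $80.17; balance after payment $4,359.91.
Month 2: interest $75.57; balance after payment $4,090.22.
Closed form: n = −ln(1 − rB₀/P)/ln(1+r) = −ln(0.76781)/ln(1.01733) ≈ 15.375, so the balance reaches zero during payment 16.

16 months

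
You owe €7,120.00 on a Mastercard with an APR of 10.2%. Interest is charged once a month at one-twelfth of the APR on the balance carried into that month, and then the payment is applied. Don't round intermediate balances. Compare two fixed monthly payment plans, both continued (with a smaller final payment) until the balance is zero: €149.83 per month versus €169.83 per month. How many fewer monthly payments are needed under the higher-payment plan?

Monthly rate r = 10.2%/12 = 0.85% = 0.0085.
At €149.83/mo: n = ⌈−ln(1 − rB₀/P)/ln(1+r)⌉ = 62 payments (last €19.17); total interest = total paid − €7,120.00 = €2,038.80.
At €169.83/mo: 53 payments (last €9.63); total interest €1,720.79.
Payments saved = 62 − 53 = 9.

9 fewer payments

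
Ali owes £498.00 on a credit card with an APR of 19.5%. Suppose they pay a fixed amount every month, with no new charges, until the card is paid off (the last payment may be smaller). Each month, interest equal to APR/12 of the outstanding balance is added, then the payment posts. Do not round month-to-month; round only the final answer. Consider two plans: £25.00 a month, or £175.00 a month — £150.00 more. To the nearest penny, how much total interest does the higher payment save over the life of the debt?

£92.54

Monthly rate r = 19.5%/12 = 1.625% = 0.01625.
At £25.00/mo: n = ⌈−ln(1 − rB₀/P)/ln(1+r)⌉ = 25 payments (last £6.64); total interest = total paid − £498.00 = £108.64.
At £175.00/mo: 3 payments (last £164.10); total interest £16.10.
Interest saved = £108.64 − £16.10 = £92.54.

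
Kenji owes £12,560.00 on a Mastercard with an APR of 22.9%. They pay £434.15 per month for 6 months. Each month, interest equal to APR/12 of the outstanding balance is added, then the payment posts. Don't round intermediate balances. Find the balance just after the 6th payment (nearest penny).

£11,336.12

Monthly rate r = 22.9%/12 = 1.90833% = 0.0190833.
Each month: B ← B·(1+r) − £434.15.
Month 1: interest £239.69; balance after payment £12,365.54.
Month 2: interest £235.98; balance after payment £12,167.36.
Month 3: interest £232.19; balance after payment £11,965.41.
Month 4: interest £228.34; balance after payment £11,759.60.
Month 5: interest £224.41; balance after payment £11,549.86.
Month 6: interest £220.41; balance after payment £11,336.12.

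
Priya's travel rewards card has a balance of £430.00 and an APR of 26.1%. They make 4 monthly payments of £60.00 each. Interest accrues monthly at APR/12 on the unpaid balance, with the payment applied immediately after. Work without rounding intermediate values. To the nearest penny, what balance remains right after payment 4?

£220.70

Monthly rate r = 26.1%/12 = 2.175% = 0.02175.
Each month: B ← B·(1+r) − £60.00.
Month 1: interest £9.35; balance after payment £379.35.
Month 2: interest £8.25; balance after payment £327.60.
Month 3: interest £7.13; balance after payment £274.73.
Month 4: interest £5.98; balance after payment £220.70.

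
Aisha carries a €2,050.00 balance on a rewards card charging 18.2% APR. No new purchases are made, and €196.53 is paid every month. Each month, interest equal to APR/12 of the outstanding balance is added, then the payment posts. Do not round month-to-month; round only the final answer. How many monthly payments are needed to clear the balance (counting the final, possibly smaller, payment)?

Monthly rate r = 18.2%/12 = 1.51667% = 0.0151667.
Recurrence: B ← B·(1+r) − €196.53.
Month 1: interest €31.09; balance after payment €1,884.56.
Month 2: interest €28.58; balance after payment €1,716.61.
Closed form: n = −ln(1 − rB₀/P)/ln(1+r) = −ln(0.8418)/ln(1.01517) ≈ 11.441, so the balance reaches zero during payment 12.

12 payments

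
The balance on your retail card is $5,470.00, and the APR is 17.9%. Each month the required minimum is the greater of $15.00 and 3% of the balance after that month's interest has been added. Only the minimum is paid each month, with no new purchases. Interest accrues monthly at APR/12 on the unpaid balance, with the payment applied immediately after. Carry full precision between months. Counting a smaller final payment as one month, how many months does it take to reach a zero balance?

200 months

Monthly rate r = 17.9%/12 = 1.49167% = 0.0149167.
While 3% of the post-interest balance exceeds $15.00, each month B ← (B·(1+r))·(1 − 0.03), i.e. B shrinks by the factor (1+r)·0.97 = 0.98447.
This holds for months 1–154. Entering month 155 the balance is $491.04; 3% of the post-interest balance is now below $15.00, so the flat $15.00 minimum applies from here.
From month 155 a fixed $15.00 at rate r clears $491.04 in 46 more payments. Total: 154 + 46 = 200 months.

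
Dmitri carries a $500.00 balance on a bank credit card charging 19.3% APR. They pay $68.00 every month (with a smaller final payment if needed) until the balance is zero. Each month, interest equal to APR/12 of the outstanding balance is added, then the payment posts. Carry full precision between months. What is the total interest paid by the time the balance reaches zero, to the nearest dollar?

$36

Monthly rate r = 19.3%/12 = 1.60833% = 0.0160833.
Payoff takes n = ⌈−ln(1 − rB₀/P)/ln(1+r)⌉ = ⌈7.888⌉ = 8 payments; the last is $60.45.
Total paid = 7·$68.00 + $60.45 = $536.45.
Total interest = total paid − principal = $536.45 − $500.00 = $36.45.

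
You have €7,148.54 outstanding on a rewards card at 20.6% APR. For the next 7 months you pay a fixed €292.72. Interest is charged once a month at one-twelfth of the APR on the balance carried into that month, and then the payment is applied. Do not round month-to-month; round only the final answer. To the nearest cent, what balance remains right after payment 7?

€5,895.45

Monthly rate r = 20.6%/12 = 1.71667% = 0.0171667.
Each month: B ← B·(1+r) − €292.72.
Month 1: interest €122.72; balance after payment €6,978.54.
Month 2: interest €119.80; balance after payment €6,805.61.
Month 3: interest €116.83; balance after payment €6,629.72.
Month 4: interest €113.81; balance after payment €6,450.81.
Month 5: interest €110.74; balance after payment €6,268.83.
Month 6: interest €107.61; balance after payment €6,083.73.
Month 7: interest €104.44; balance after payment €5,895.45.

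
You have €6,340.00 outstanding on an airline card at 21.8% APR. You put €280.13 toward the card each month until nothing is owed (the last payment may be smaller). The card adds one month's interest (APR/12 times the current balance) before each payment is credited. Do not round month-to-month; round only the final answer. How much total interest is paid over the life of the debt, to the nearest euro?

€1,901

Monthly rate r = 21.8%/12 = 1.81667% = 0.0181667.
Payoff takes n = ⌈−ln(1 − rB₀/P)/ln(1+r)⌉ = ⌈29.416⌉ = 30 payments; the last is €117.09.
Total paid = 29·€280.13 + €117.09 = €8,240.86.
Total interest = total paid − principal = €8,240.86 − €6,340.00 = €1,900.86.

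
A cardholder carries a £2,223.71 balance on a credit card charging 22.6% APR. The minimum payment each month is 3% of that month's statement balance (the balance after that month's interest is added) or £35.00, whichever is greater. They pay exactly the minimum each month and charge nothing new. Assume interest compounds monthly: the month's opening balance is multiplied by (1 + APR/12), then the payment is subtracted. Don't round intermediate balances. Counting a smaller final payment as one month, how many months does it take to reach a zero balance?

Monthly rate r = 22.6%/12 = 1.88333% = 0.0188333.
While 3% of the post-interest balance exceeds £35.00, each month B ← (B·(1+r))·(1 − 0.03), i.e. B shrinks by the factor (1+r)·0.97 = 0.98827.
This holds for months 1–57. Entering month 58 the balance is £1,134.87; 3% of the post-interest balance is now below £35.00, so the flat £35.00 minimum applies from here.
From month 58 a fixed £35.00 at rate r clears £1,134.87 in 51 more payments. Total: 57 + 51 = 108 months.

108 months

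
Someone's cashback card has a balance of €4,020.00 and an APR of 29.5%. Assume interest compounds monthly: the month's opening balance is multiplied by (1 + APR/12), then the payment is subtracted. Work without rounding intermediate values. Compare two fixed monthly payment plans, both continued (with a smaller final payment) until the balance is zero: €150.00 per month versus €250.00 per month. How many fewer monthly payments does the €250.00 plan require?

Monthly rate r = 29.5%/12 = 2.45833% = 0.0245833.
At €150.00/mo: n = ⌈−ln(1 − rB₀/P)/ln(1+r)⌉ = 45 payments (last €42.36); total interest = total paid − €4,020.00 = €2,622.36.
At €250.00/mo: 21 payments (last €178.73); total interest €1,158.73.
Payments saved = 45 − 21 = 24.

24 fewer payments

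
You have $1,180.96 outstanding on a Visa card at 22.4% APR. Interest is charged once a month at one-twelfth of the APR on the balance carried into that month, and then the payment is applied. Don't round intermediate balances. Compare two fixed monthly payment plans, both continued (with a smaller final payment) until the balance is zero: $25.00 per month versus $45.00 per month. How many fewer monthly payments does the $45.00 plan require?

Monthly rate r = 22.4%/12 = 1.86667% = 0.0186667.
At $25.00/mo: n = ⌈−ln(1 − rB₀/P)/ln(1+r)⌉ = 116 payments (last $11.36); total interest = total paid − $1,180.96 = $1,705.40.
At $45.00/mo: 37 payments (last $17.87); total interest $456.91.
Payments saved = 116 − 37 = 79.

79 fewer payments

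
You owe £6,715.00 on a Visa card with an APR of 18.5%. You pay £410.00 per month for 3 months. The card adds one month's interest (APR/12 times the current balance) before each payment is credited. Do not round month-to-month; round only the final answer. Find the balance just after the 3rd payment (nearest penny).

£5,781.32

Monthly rate r = 18.5%/12 = 1.54167% = 0.0154167.
Each month: B ← B·(1+r) − £410.00.
Month 1: interest £103.52; balance after payment £6,408.52.
Month 2: interest £98.80; balance after payment £6,097.32.
Month 3: interest £94.00; balance after payment £5,781.32.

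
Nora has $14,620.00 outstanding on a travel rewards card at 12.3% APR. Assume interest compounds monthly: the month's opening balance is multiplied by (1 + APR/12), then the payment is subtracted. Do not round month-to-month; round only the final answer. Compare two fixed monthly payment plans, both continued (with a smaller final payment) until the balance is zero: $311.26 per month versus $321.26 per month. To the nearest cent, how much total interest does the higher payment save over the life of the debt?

$253.54

Monthly rate r = 12.3%/12 = 1.025% = 0.01025.
At $311.26/mo: n = ⌈−ln(1 − rB₀/P)/ln(1+r)⌉ = 65 payments (last $124.03); total interest = total paid − $14,620.00 = $5,424.67.
At $321.26/mo: 62 payments (last $194.27); total interest $5,171.13.
Interest saved = $5,424.67 − $5,171.13 = $253.54.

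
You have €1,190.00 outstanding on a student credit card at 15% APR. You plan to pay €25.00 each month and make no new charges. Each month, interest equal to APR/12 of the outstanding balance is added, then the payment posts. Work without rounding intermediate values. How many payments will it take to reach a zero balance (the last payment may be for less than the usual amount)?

73 months

Monthly rate r = 15%/12 = 1.25% = 0.0125.
Recurrence: B ← B·(1+r) − €25.00.
Month 1: interest €14.88; balance after payment €1,179.88.
Month 2: interest €14.75; balance after payment €1,169.62.
Closed form: n = −ln(1 − rB₀/P)/ln(1+r) = −ln(0.405)/ln(1.0125) ≈ 72.760, so the balance reaches zero during payment 73.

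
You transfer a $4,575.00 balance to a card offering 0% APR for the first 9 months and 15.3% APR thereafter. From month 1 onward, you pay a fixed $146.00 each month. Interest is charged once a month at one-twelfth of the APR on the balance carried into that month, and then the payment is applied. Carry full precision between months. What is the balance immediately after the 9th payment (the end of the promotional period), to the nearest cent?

Promo months 1–9 at r₀ = 0%/12 = 0; months 10+ at r₁ = 15.3%/12 = 0.01275.
After month 9 (no interest yet): B = $4,575.00 − 9·$146.00 = $3,261.00.

$3,261.00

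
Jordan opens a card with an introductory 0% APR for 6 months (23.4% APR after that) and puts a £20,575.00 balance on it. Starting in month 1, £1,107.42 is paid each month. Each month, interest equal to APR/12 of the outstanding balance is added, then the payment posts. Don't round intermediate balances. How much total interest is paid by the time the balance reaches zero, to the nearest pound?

£2,210

Promo months 1–6 at r₀ = 0%/12 = 0; months 7+ at r₁ = 23.4%/12 = 0.0195.
After month 6 (no interest yet): B = £20,575.00 − 6·£1,107.42 = £13,930.48.
Then at r₁ with £1,107.42/mo: n₂ = −ln(1 − r₁·B/P)/ln(1+r₁) ≈ 14.57 → 15 more payments.
Total paid = 20·£1,107.42 + £636.58 = £22,784.98; interest = £22,784.98 − £20,575.00 = £2,209.98.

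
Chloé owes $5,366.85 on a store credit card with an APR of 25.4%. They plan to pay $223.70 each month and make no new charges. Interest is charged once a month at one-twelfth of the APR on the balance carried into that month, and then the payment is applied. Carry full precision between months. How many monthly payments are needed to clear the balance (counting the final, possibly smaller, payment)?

Monthly rate r = 25.4%/12 = 2.11667% = 0.0211667.
Recurrence: B ← B·(1+r) − $223.70.
Month 1: interest $113.60; balance after payment $5,256.75.
Month 2: interest $111.27; balance after payment $5,144.32.
Closed form: n = −ln(1 − rB₀/P)/ln(1+r) = −ln(0.49218)/ln(1.02117) ≈ 33.845, so the balance reaches zero during payment 34.

34 payments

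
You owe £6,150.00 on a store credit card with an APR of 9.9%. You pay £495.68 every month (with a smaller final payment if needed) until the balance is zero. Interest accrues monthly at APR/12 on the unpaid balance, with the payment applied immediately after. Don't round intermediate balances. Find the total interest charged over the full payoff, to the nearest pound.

£365

Monthly rate r = 9.9%/12 = 0.825% = 0.00825.
Payoff takes n = ⌈−ln(1 − rB₀/P)/ln(1+r)⌉ = ⌈13.143⌉ = 14 payments; the last is £71.17.
Total paid = 13·£495.68 + £71.17 = £6,515.01.
Total interest = total paid − principal = £6,515.01 − £6,150.00 = £365.01.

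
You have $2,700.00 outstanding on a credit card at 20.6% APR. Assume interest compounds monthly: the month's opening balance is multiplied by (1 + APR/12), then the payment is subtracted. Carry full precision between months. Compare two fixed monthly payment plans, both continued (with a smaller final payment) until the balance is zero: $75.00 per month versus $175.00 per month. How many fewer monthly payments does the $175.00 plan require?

Monthly rate r = 20.6%/12 = 1.71667% = 0.0171667.
At $75.00/mo: n = ⌈−ln(1 − rB₀/P)/ln(1+r)⌉ = 57 payments (last $40.52); total interest = total paid − $2,700.00 = $1,540.52.
At $175.00/mo: 19 payments (last $13.60); total interest $463.60.
Payments saved = 57 − 19 = 38.

38 fewer payments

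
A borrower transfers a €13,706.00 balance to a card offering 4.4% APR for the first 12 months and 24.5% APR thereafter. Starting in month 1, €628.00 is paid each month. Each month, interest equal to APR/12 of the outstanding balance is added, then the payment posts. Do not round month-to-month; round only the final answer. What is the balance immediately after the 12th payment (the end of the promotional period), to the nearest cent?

€6,631.53

Promo months 1–12 at r₀ = 4.4%/12 = 0.00366667; months 13+ at r₁ = 24.5%/12 = 0.0204167.
After month 12: iterate B ← B·(1+r₀) − €628.00 for 12 months → €6,631.53.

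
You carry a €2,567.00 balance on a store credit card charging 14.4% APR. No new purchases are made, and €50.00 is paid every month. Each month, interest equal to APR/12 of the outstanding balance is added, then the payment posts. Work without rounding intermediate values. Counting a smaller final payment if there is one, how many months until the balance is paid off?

81 payments

Monthly rate r = 14.4%/12 = 1.2% = 0.012.
Recurrence: B ← B·(1+r) − €50.00.
Month 1: interest €30.80; balance after payment €2,547.80.
Month 2: interest €30.57; balance after payment €2,528.38.
Closed form: n = −ln(1 − rB₀/P)/ln(1+r) = −ln(0.38392)/ln(1.012) ≈ 80.254, so the balance reaches zero during payment 81.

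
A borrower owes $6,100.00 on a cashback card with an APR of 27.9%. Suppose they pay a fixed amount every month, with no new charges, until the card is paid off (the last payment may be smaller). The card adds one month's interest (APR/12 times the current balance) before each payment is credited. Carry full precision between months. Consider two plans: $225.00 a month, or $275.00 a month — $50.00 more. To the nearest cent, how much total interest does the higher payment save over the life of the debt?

Monthly rate r = 27.9%/12 = 2.325% = 0.02325.
At $225.00/mo: n = ⌈−ln(1 − rB₀/P)/ln(1+r)⌉ = 44 payments (last $67.59); total interest = total paid − $6,100.00 = $3,642.59.
At $275.00/mo: 32 payments (last $151.64); total interest $2,576.64.
Interest saved = $3,642.59 − $2,576.64 = $1,065.95.

$1,065.95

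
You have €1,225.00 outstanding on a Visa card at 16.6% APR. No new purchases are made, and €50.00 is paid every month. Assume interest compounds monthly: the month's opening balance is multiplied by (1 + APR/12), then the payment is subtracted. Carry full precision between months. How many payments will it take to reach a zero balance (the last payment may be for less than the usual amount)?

31 payments

Monthly rate r = 16.6%/12 = 1.38333% = 0.0138333.
Recurrence: B ← B·(1+r) − €50.00.
Month 1: interest €16.95; balance after payment €1,191.95.
Month 2: interest €16.49; balance after payment €1,158.43.
Closed form: n = −ln(1 − rB₀/P)/ln(1+r) = −ln(0.66108)/ln(1.01383) ≈ 30.125, so the balance reaches zero during payment 31.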